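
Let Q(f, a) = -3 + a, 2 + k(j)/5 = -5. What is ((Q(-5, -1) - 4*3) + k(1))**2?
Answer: 2601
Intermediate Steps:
k(j) = -35 (k(j) = -10 + 5*(-5) = -10 - 25 = -35)
((Q(-5, -1) - 4*3) + k(1))**2 = (((-3 - 1) - 4*3) - 35)**2 = ((-4 - 12) - 35)**2 = (-16 - 35)**2 = (-51)**2 = 2601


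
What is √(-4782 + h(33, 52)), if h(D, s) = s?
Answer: I*√4730 ≈ 68.775*I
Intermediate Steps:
√(-4782 + h(33, 52)) = √(-4782 + 52) = √(-4730) = I*√4730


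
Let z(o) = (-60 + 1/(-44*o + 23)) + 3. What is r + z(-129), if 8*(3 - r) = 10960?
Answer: -8115375/5699 ≈ -1424.0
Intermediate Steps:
r = -1367 (r = 3 - ⅛*10960 = 3 - 1370 = -1367)
z(o) = -57 + 1/(23 - 44*o) (z(o) = (-60 + 1/(23 - 44*o)) + 3 = -57 + 1/(23 - 44*o))
r + z(-129) = -1367 + 2*(655 - 1254*(-129))/(-23 + 44*(-129)) = -1367 + 2*(655 + 161766)/(-23 - 5676) = -1367 + 2*162421/(-5699) = -1367 + 2*(-1/5699)*162421 = -1367 - 324842/5699 = -8115375/5699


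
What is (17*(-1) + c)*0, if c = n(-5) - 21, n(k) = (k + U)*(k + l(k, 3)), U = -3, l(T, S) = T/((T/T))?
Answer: 0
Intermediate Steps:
l(T, S) = T (l(T, S) = T/1 = T*1 = T)
n(k) = 2*k*(-3 + k) (n(k) = (k - 3)*(k + k) = (-3 + k)*(2*k) = 2*k*(-3 + k))
c = 59 (c = 2*(-5)*(-3 - 5) - 21 = 2*(-5)*(-8) - 21 = 80 - 21 = 59)
(17*(-1) + c)*0 = (17*(-1) + 59)*0 = (-17 + 59)*0 = 42*0 = 0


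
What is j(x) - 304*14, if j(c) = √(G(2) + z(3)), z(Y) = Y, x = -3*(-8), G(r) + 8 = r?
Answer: -4256 + I*√3 ≈ -4256.0 + 1.732*I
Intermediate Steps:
G(r) = -8 + r
x = 24
j(c) = I*√3 (j(c) = √((-8 + 2) + 3) = √(-6 + 3) = √(-3) = I*√3)
j(x) - 304*14 = I*√3 - 304*14 = I*√3 - 1*4256 = I*√3 - 4256 = -4256 + I*√3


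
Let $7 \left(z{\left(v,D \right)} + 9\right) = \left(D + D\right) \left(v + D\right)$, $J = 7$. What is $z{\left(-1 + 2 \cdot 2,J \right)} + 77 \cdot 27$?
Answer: $2090$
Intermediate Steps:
$z{\left(v,D \right)} = -9 + \frac{2 D \left(D + v\right)}{7}$ ($z{\left(v,D \right)} = -9 + \frac{\left(D + D\right) \left(v + D\right)}{7} = -9 + \frac{2 D \left(D + v\right)}{7}$)
$z{\left(-1 + 2 \cdot 2,J \right)} + 77 \cdot 27 = \left(-9 + \frac{2 \cdot 7^{2}}{7} + \frac{2}{7} \cdot 7 \left(-1 + 2 \cdot 2\right)\right) + 77 \cdot 27 = \left(-9 + \frac{2}{7} \cdot 49 + \frac{2}{7} \cdot 7 \left(-1 + 4\right)\right) + 2079 = \left(-9 + 14 + \frac{2}{7} \cdot 7 \cdot 3\right) + 2079 = \left(-9 + 14 + 6\right) + 2079 = 11 + 2079 = 2090$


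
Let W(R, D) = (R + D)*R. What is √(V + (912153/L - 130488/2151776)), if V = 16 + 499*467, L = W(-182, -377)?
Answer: √64541296812421571590833/526243718 ≈ 482.76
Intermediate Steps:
W(R, D) = R*(D + R) (W(R, D) = (D + R)*R = R*(D + R))
L = 101738 (L = -182*(-377 - 182) = -182*(-559) = 101738)
V = 233049 (V = 16 + 233033 = 233049)
√(V + (912153/L - 130488/2151776)) = √(233049 + (912153/101738 - 130488/2151776)) = √(233049 + (912153*(1/101738) - 130488*1/2151776)) = √(233049 + (912153/101738 - 16311/268972)) = √(233049 + 121842084099/13682336668) = √(3188776720224831/13682336668) = √64541296812421571590833/526243718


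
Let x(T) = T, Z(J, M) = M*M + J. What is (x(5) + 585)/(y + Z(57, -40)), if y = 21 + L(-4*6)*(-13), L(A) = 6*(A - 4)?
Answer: 295/1931 ≈ 0.15277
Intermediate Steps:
Z(J, M) = J + M**2 (Z(J, M) = M**2 + J = J + M**2)
L(A) = -24 + 6*A (L(A) = 6*(-4 + A) = -24 + 6*A)
y = 2205 (y = 21 + (-24 + 6*(-4*6))*(-13) = 21 + (-24 + 6*(-24))*(-13) = 21 + (-24 - 144)*(-13) = 21 - 168*(-13) = 21 + 2184 = 2205)
(x(5) + 585)/(y + Z(57, -40)) = (5 + 585)/(2205 + (57 + (-40)**2)) = 590/(2205 + (57 + 1600)) = 590/(2205 + 1657) = 590/3862 = 590*(1/3862) = 295/1931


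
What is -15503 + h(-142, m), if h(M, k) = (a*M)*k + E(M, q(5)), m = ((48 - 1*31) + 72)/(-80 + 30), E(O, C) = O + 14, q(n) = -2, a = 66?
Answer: 26279/25 ≈ 1051.2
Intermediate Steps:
E(O, C) = 14 + O
m = -89/50 (m = ((48 - 31) + 72)/(-50) = (17 + 72)*(-1/50) = 89*(-1/50) = -89/50 ≈ -1.7800)
h(M, k) = 14 + M + 66*M*k (h(M, k) = (66*M)*k + (14 + M) = 66*M*k + (14 + M) = 14 + M + 66*M*k)
-15503 + h(-142, m) = -15503 + (14 - 142 + 66*(-142)*(-89/50)) = -15503 + (14 - 142 + 417054/25) = -15503 + 413854/25 = 26279/25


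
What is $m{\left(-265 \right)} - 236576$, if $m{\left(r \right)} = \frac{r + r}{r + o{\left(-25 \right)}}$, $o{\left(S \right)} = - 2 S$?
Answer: $- \frac{10172662}{43} \approx -2.3657 \cdot 10^{5}$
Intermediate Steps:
$m{\left(r \right)} = \frac{2 r}{50 + r}$ ($m{\left(r \right)} = \frac{r + r}{r - -50} = \frac{2 r}{r + 50} = \frac{2 r}{50 + r}$)
$m{\left(-265 \right)} - 236576 = 2 \left(-265\right) \frac{1}{50 - 265} - 236576 = 2 \left(-265\right) \frac{1}{-215} - 236576 = 2 \left(-265\right) \left(- \frac{1}{215}\right) - 236576 = \frac{106}{43} - 236576 = - \frac{10172662}{43}$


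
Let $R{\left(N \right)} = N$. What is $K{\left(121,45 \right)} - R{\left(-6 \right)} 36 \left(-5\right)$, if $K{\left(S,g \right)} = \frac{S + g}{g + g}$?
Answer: $- \frac{48517}{45} \approx -1078.2$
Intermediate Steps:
$K{\left(S,g \right)} = \frac{S + g}{2 g}$
$K{\left(121,45 \right)} - R{\left(-6 \right)} 36 \left(-5\right) = \frac{121 + 45}{2 \cdot 45} - \left(-6\right) 36 \left(-5\right) = \frac{1}{2} \cdot \frac{1}{45} \cdot 166 - \left(-216\right) \left(-5\right) = \frac{83}{45} - 1080 = - \frac{48517}{45}$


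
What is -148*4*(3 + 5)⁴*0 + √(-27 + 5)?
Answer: I*√22 ≈ 4.6904*I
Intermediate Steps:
-148*4*(3 + 5)⁴*0 + √(-27 + 5) = -148*4*8⁴*0 + √(-22) = -148*4*4096*0 + I*√22 = -2424832*0 + I*√22 = -148*0 + I*√22 = 0 + I*√22 = I*√22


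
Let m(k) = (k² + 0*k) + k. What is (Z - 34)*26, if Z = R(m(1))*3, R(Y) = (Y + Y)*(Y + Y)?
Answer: 364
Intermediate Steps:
m(k) = k + k² (m(k) = (k² + 0) + k = k² + k = k + k²)
R(Y) = 4*Y² (R(Y) = (2*Y)*(2*Y) = 4*Y²)
Z = 48 (Z = (4*(1*(1 + 1))²)*3 = (4*(1*2)²)*3 = (4*2²)*3 = (4*4)*3 = 16*3 = 48)
(Z - 34)*26 = (48 - 34)*26 = 14*26 = 364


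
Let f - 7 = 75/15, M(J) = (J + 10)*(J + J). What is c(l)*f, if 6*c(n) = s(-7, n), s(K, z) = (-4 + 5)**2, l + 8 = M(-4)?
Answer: 2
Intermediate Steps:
M(J) = 2*J*(10 + J) (M(J) = (10 + J)*(2*J) = 2*J*(10 + J))
l = -56 (l = -8 + 2*(-4)*(10 - 4) = -8 + 2*(-4)*6 = -8 - 48 = -56)
f = 12 (f = 7 + 75/15 = 7 + 75*(1/15) = 7 + 5 = 12)
s(K, z) = 1 (s(K, z) = 1**2 = 1)
c(n) = 1/6 (c(n) = (1/6)*1 = 1/6)
c(l)*f = (1/6)*12 = 2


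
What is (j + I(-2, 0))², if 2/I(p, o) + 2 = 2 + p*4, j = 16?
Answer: 3969/16 ≈ 248.06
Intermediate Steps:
I(p, o) = 1/(2*p) (I(p, o) = 2/(-2 + (2 + p*4)) = 2/(-2 + (2 + 4*p)) = 2/((4*p)) = 2*(1/(4*p)) = 1/(2*p))
(j + I(-2, 0))² = (16 + (½)/(-2))² = (16 + (½)*(-½))² = (16 - ¼)² = (63/4)² = 3969/16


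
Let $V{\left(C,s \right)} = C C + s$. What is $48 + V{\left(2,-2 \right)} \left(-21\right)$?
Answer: $6$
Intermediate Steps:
$V{\left(C,s \right)} = s + C^{2}$ ($V{\left(C,s \right)} = C^{2} + s = s + C^{2}$)
$48 + V{\left(2,-2 \right)} \left(-21\right) = 48 + \left(-2 + 2^{2}\right) \left(-21\right) = 48 + \left(-2 + 4\right) \left(-21\right) = 48 + 2 \left(-21\right) = 48 - 42 = 6$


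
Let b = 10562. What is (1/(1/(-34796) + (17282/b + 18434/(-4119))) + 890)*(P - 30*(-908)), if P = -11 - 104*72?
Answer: 37740869751129031106/2148941811739 ≈ 1.7563e+7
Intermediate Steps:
P = -7499 (P = -11 - 7488 = -7499)
(1/(1/(-34796) + (17282/b + 18434/(-4119))) + 890)*(P - 30*(-908)) = (1/(1/(-34796) + (17282/10562 + 18434/(-4119))) + 890)*(-7499 - 30*(-908)) = (1/(-1/34796 + (17282*(1/10562) + 18434*(-1/4119))) + 890)*(-7499 + 27240) = (1/(-1/34796 + (8641/5281 - 18434/4119)) + 890)*19741 = (1/(-1/34796 - 61757675/21752439) + 890)*19741 = (1/(-2148941811739/756897867444) + 890)*19741 = (-756897867444/2148941811739 + 890)*19741 = (1911801314580266/2148941811739)*19741 = 37740869751129031106/2148941811739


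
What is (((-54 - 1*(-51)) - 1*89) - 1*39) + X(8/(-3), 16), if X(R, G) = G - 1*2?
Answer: -117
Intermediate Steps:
X(R, G) = -2 + G (X(R, G) = G - 2 = -2 + G)
(((-54 - 1*(-51)) - 1*89) - 1*39) + X(8/(-3), 16) = (((-54 - 1*(-51)) - 1*89) - 1*39) + (-2 + 16) = (((-54 + 51) - 89) - 39) + 14 = ((-3 - 89) - 39) + 14 = (-92 - 39) + 14 = -131 + 14 = -117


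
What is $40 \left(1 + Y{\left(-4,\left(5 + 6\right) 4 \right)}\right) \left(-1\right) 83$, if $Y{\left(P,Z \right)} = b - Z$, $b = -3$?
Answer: $152720$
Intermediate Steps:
$Y{\left(P,Z \right)} = -3 - Z$
$40 \left(1 + Y{\left(-4,\left(5 + 6\right) 4 \right)}\right) \left(-1\right) 83 = 40 \left(1 - \left(3 + \left(5 + 6\right) 4\right)\right) \left(-1\right) 83 = 40 \left(1 - \left(3 + 11 \cdot 4\right)\right) \left(-1\right) 83 = 40 \left(1 - 47\right) \left(-1\right) 83 = 40 \left(\left(-46\right) \left(-1\right)\right) 83 = 40 \cdot 46 \cdot 83 = 1840 \cdot 83 = 152720$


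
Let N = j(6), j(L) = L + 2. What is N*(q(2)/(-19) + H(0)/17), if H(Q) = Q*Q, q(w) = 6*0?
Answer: 0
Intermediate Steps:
q(w) = 0
H(Q) = Q**2
j(L) = 2 + L
N = 8 (N = 2 + 6 = 8)
N*(q(2)/(-19) + H(0)/17) = 8*(0/(-19) + 0**2/17) = 8*(0*(-1/19) + 0*(1/17)) = 8*(0 + 0) = 8*0 = 0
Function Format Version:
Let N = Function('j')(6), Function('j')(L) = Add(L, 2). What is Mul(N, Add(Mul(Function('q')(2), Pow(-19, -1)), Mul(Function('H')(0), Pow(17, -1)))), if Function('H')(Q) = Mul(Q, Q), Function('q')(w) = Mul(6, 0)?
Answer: 0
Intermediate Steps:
Function('q')(w) = 0
Function('H')(Q) = Pow(Q, 2)
Function('j')(L) = Add(2, L)
N = 8 (N = Add(2, 6) = 8)
Mul(N, Add(Mul(Function('q')(2), Pow(-19, -1)), Mul(Function('H')(0), Pow(17, -1)))) = Mul(8, Add(Mul(0, Pow(-19, -1)), Mul(Pow(0, 2), Pow(17, -1)))) = Mul(8, Add(Mul(0, Rational(-1, 19)), Mul(0, Rational(1, 17)))) = Mul(8, Add(0, 0)) = Mul(8, 0) = 0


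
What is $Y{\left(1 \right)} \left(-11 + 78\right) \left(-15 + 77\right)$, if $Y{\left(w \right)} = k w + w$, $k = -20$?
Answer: $-78926$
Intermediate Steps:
$Y{\left(w \right)} = - 19 w$ ($Y{\left(w \right)} = - 20 w + w = - 19 w$)
$Y{\left(1 \right)} \left(-11 + 78\right) \left(-15 + 77\right) = \left(-19\right) 1 \left(-11 + 78\right) \left(-15 + 77\right) = - 19 \cdot 67 \cdot 62 = \left(-19\right) 4154 = -78926$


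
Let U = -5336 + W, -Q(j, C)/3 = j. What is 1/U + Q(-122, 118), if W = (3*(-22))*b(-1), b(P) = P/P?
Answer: 1977131/5402 ≈ 366.00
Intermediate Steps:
b(P) = 1
Q(j, C) = -3*j
W = -66 (W = (3*(-22))*1 = -66*1 = -66)
U = -5402 (U = -5336 - 66 = -5402)
1/U + Q(-122, 118) = 1/(-5402) - 3*(-122) = -1/5402 + 366 = 1977131/5402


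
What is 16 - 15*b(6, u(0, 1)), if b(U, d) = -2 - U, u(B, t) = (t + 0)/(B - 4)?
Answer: 136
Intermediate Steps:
u(B, t) = t/(-4 + B)
16 - 15*b(6, u(0, 1)) = 16 - 15*(-2 - 1*6) = 16 - 15*(-2 - 6) = 16 - 15*(-8) = 16 + 120 = 136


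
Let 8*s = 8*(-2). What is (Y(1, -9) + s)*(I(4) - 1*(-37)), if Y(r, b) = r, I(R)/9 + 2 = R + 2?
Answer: -73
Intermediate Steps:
I(R) = 9*R (I(R) = -18 + 9*(R + 2) = -18 + 9*(2 + R) = -18 + (18 + 9*R) = 9*R)
s = -2 (s = (8*(-2))/8 = (⅛)*(-16) = -2)
(Y(1, -9) + s)*(I(4) - 1*(-37)) = (1 - 2)*(9*4 - 1*(-37)) = -(36 + 37) = -1*73 = -73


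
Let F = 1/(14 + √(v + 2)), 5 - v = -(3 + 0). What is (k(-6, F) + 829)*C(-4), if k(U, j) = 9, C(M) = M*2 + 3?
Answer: -4190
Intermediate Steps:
C(M) = 3 + 2*M (C(M) = 2*M + 3 = 3 + 2*M)
v = 8 (v = 5 - (-1)*(3 + 0) = 5 - (-1)*3 = 5 - 1*(-3) = 5 + 3 = 8)
F = 1/(14 + √10) (F = 1/(14 + √(8 + 2)) = 1/(14 + √10) ≈ 0.058267)
(k(-6, F) + 829)*C(-4) = (9 + 829)*(3 + 2*(-4)) = 838*(3 - 8) = 838*(-5) = -4190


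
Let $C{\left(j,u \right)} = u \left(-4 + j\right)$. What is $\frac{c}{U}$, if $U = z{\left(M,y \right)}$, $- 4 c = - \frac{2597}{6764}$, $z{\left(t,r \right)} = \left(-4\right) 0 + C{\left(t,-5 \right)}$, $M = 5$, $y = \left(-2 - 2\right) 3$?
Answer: $- \frac{2597}{135280} \approx -0.019197$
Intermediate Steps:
$y = -12$ ($y = \left(-4\right) 3 = -12$)
$z{\left(t,r \right)} = 20 - 5 t$ ($z{\left(t,r \right)} = \left(-4\right) 0 - 5 \left(-4 + t\right) = 0 - \left(-20 + 5 t\right) = 20 - 5 t$)
$c = \frac{2597}{27056}$ ($c = - \frac{\left(-2597\right) \frac{1}{6764}}{4} = \left(- \frac{1}{4}\right) \left(- \frac{2597}{6764}\right) = \frac{2597}{27056} \approx 0.095986$)
$U = -5$ ($U = 20 - 25 = -5$)
$\frac{c}{U} = \frac{2597}{27056 \left(-5\right)} = \frac{2597}{27056} \left(- \frac{1}{5}\right) = - \frac{2597}{135280}$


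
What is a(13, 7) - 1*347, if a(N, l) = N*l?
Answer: -256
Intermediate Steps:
a(13, 7) - 1*347 = 13*7 - 1*347 = 91 - 347 = -256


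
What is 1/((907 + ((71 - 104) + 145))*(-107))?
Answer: -1/109033 ≈ -9.1715e-6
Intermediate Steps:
1/((907 + ((71 - 104) + 145))*(-107)) = -1/107/(907 + (-33 + 145)) = -1/107/(907 + 112) = -1/107/1019 = (1/1019)*(-1/107) = -1/109033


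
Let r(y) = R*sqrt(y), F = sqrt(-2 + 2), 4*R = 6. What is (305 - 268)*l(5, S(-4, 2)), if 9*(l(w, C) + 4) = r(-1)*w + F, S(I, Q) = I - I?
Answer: -148 + 185*I/6 ≈ -148.0 + 30.833*I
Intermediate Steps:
R = 3/2 (R = (1/4)*6 = 3/2 ≈ 1.5000)
F = 0 (F = sqrt(0) = 0)
S(I, Q) = 0
r(y) = 3*sqrt(y)/2
l(w, C) = -4 + I*w/6 (l(w, C) = -4 + ((3*sqrt(-1)/2)*w + 0)/9 = -4 + ((3*I/2)*w + 0)/9 = -4 + (3*I*w/2 + 0)/9 = -4 + (3*I*w/2)/9 = -4 + I*w/6)
(305 - 268)*l(5, S(-4, 2)) = (305 - 268)*(-4 + (1/6)*I*5) = 37*(-4 + 5*I/6) = -148 + 185*I/6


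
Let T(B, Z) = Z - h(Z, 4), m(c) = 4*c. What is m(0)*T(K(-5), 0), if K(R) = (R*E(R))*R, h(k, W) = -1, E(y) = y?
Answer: 0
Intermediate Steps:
K(R) = R³ (K(R) = (R*R)*R = R²*R = R³)
T(B, Z) = 1 + Z (T(B, Z) = Z - 1*(-1) = Z + 1 = 1 + Z)
m(0)*T(K(-5), 0) = (4*0)*(1 + 0) = 0*1 = 0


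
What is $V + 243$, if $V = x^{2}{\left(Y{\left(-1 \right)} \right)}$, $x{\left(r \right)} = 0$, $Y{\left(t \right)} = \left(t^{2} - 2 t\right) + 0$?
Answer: $243$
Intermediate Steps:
$Y{\left(t \right)} = t^{2} - 2 t$
$V = 0$ ($V = 0^{2} = 0$)
$V + 243 = 0 + 243 = 243$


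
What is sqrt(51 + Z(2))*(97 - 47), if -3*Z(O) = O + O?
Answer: 50*sqrt(447)/3 ≈ 352.37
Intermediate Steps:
Z(O) = -2*O/3 (Z(O) = -(O + O)/3 = -2*O/3)
sqrt(51 + Z(2))*(97 - 47) = sqrt(51 - 2/3*2)*(97 - 47) = sqrt(51 - 4/3)*50 = sqrt(149/3)*50 = (sqrt(447)/3)*50 = 50*sqrt(447)/3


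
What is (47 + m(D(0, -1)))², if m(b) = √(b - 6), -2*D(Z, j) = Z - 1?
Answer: (94 + I*√22)²/4 ≈ 2203.5 + 220.45*I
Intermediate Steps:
D(Z, j) = ½ - Z/2 (D(Z, j) = -(Z - 1)/2 = -(-1 + Z)/2 = ½ - Z/2)
m(b) = √(-6 + b)
(47 + m(D(0, -1)))² = (47 + √(-6 + (½ - ½*0)))² = (47 + √(-6 + (½ + 0)))² = (47 + √(-6 + ½))² = (47 + √(-11/2))² = (47 + I*√22/2)²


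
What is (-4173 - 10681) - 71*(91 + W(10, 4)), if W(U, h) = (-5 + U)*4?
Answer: -22735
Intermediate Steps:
W(U, h) = -20 + 4*U
(-4173 - 10681) - 71*(91 + W(10, 4)) = (-4173 - 10681) - 71*(91 + (-20 + 4*10)) = -14854 - 71*(91 + (-20 + 40)) = -14854 - 71*(91 + 20) = -14854 - 71*111 = -14854 - 7881 = -22735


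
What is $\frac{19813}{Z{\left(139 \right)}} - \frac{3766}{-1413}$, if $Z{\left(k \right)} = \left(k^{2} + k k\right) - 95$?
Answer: $\frac{6413473}{2017293} \approx 3.1792$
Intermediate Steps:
$Z{\left(k \right)} = -95 + 2 k^{2}$ ($Z{\left(k \right)} = \left(k^{2} + k^{2}\right) - 95 = 2 k^{2} - 95 = -95 + 2 k^{2}$)
$\frac{19813}{Z{\left(139 \right)}} - \frac{3766}{-1413} = \frac{19813}{-95 + 2 \cdot 139^{2}} - \frac{3766}{-1413} = \frac{19813}{-95 + 2 \cdot 19321} - - \frac{3766}{1413} = \frac{19813}{-95 + 38642} + \frac{3766}{1413} = \frac{19813}{38547} + \frac{3766}{1413} = \frac{6413473}{2017293}$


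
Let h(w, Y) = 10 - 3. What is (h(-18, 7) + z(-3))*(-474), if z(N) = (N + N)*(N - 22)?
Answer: -74418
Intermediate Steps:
z(N) = 2*N*(-22 + N) (z(N) = (2*N)*(-22 + N) = 2*N*(-22 + N))
h(w, Y) = 7
(h(-18, 7) + z(-3))*(-474) = (7 + 2*(-3)*(-22 - 3))*(-474) = (7 + 2*(-3)*(-25))*(-474) = (7 + 150)*(-474) = 157*(-474) = -74418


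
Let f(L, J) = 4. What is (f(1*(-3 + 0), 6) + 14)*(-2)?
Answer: -36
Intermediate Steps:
(f(1*(-3 + 0), 6) + 14)*(-2) = (4 + 14)*(-2) = 18*(-2) = -36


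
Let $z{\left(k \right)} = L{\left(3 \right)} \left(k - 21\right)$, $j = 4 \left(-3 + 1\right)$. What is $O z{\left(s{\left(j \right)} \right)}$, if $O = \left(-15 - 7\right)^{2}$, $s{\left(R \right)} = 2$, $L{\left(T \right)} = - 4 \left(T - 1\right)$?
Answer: $73568$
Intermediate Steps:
$j = -8$ ($j = 4 \left(-2\right) = -8$)
$L{\left(T \right)} = 4 - 4 T$ ($L{\left(T \right)} = - 4 \left(-1 + T\right) = 4 - 4 T$)
$z{\left(k \right)} = 168 - 8 k$ ($z{\left(k \right)} = \left(4 - 12\right) \left(k - 21\right) = \left(4 - 12\right) \left(-21 + k\right) = - 8 \left(-21 + k\right) = 168 - 8 k$)
$O = 484$ ($O = \left(-22\right)^{2} = 484$)
$O z{\left(s{\left(j \right)} \right)} = 484 \left(168 - 16\right) = 484 \cdot 152 = 73568$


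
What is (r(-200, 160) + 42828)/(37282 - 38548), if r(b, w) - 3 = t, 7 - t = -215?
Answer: -14351/422 ≈ -34.007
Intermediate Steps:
t = 222 (t = 7 - 1*(-215) = 7 + 215 = 222)
r(b, w) = 225 (r(b, w) = 3 + 222 = 225)
(r(-200, 160) + 42828)/(37282 - 38548) = (225 + 42828)/(37282 - 38548) = 43053/(-1266) = 43053*(-1/1266) = -14351/422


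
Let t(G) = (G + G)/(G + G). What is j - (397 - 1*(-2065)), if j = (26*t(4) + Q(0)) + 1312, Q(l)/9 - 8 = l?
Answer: -1052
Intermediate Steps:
t(G) = 1 (t(G) = (2*G)/((2*G)) = (2*G)*(1/(2*G)) = 1)
Q(l) = 72 + 9*l
j = 1410 (j = (26*1 + (72 + 9*0)) + 1312 = (26 + (72 + 0)) + 1312 = (26 + 72) + 1312 = 98 + 1312 = 1410)
j - (397 - 1*(-2065)) = 1410 - (397 - 1*(-2065)) = 1410 - (397 + 2065) = 1410 - 1*2462 = 1410 - 2462 = -1052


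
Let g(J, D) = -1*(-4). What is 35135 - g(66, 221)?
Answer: 35131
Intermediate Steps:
g(J, D) = 4
35135 - g(66, 221) = 35135 - 1*4 = 35135 - 4 = 35131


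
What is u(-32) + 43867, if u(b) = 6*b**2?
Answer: 50011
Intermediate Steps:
u(-32) + 43867 = 6*(-32)**2 + 43867 = 6*1024 + 43867 = 6144 + 43867 = 50011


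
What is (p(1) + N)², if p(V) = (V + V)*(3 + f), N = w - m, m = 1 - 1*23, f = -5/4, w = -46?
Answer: 1681/4 ≈ 420.25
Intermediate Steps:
f = -5/4 (f = -5*¼ = -5/4 ≈ -1.2500)
m = -22 (m = 1 - 23 = -22)
N = -24 (N = -46 - 1*(-22) = -46 + 22 = -24)
p(V) = 7*V/2 (p(V) = (V + V)*(3 - 5/4) = (2*V)*(7/4) = 7*V/2)
(p(1) + N)² = ((7/2)*1 - 24)² = (7/2 - 24)² = (-41/2)² = 1681/4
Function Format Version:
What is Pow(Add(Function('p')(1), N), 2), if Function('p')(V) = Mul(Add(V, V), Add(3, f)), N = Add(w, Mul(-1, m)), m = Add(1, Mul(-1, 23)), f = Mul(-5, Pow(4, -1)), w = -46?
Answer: Rational(1681, 4) ≈ 420.25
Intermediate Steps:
f = Rational(-5, 4) (f = Mul(-5, Rational(1, 4)) = Rational(-5, 4) ≈ -1.2500)
m = -22 (m = Add(1, -23) = -22)
N = -24 (N = Add(-46, Mul(-1, -22)) = Add(-46, 22) = -24)
Function('p')(V) = Mul(Rational(7, 2), V) (Function('p')(V) = Mul(Add(V, V), Add(3, Rational(-5, 4))) = Mul(Mul(2, V), Rational(7, 4)) = Mul(Rational(7, 2), V))
Pow(Add(Function('p')(1), N), 2) = Pow(Add(Mul(Rational(7, 2), 1), -24), 2) = Pow(Add(Rational(7, 2), -24), 2) = Pow(Rational(-41, 2), 2) = Rational(1681, 4)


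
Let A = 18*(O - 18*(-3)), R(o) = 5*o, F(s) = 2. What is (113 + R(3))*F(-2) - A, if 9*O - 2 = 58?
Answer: -836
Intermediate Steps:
O = 20/3 (O = 2/9 + (1/9)*58 = 2/9 + 58/9 = 20/3 ≈ 6.6667)
A = 1092 (A = 18*(20/3 - 18*(-3)) = 18*(20/3 + 54) = 18*(182/3) = 1092)
(113 + R(3))*F(-2) - A = (113 + 5*3)*2 - 1*1092 = (113 + 15)*2 - 1092 = 128*2 - 1092 = 256 - 1092 = -836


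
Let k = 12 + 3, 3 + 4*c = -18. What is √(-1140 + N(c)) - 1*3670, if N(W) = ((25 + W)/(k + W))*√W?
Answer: -3670 + √(-6935760 + 6162*I*√21)/78 ≈ -3669.9 + 33.764*I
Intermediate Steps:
c = -21/4 (c = -¾ + (¼)*(-18) = -¾ - 9/2 = -21/4 ≈ -5.2500)
k = 15
N(W) = √W*(25 + W)/(15 + W) (N(W) = ((25 + W)/(15 + W))*√W = √W*(25 + W)/(15 + W))
√(-1140 + N(c)) - 1*3670 = √(-1140 + √(-21/4)*(25 - 21/4)/(15 - 21/4)) - 1*3670 = √(-1140 + (I*√21/2)*(79/4)/(39/4)) - 3670 = √(-1140 + (I*√21/2)*(4/39)*(79/4)) - 3670 = √(-1140 + 79*I*√21/78) - 3670 = -3670 + √(-1140 + 79*I*√21/78)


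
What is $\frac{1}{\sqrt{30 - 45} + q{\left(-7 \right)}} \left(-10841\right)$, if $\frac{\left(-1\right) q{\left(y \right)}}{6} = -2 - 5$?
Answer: $- \frac{151774}{593} + \frac{10841 i \sqrt{15}}{1779} \approx -255.94 + 23.601 i$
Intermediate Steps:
$q{\left(y \right)} = 42$ ($q{\left(y \right)} = - 6 \left(-2 - 5\right) = \left(-6\right) \left(-7\right) = 42$)
$\frac{1}{\sqrt{30 - 45} + q{\left(-7 \right)}} \left(-10841\right) = \frac{1}{\sqrt{30 - 45} + 42} \left(-10841\right) = \frac{1}{\sqrt{-15} + 42} \left(-10841\right) = \frac{1}{i \sqrt{15} + 42} \left(-10841\right) = \frac{1}{42 + i \sqrt{15}} \left(-10841\right) = - \frac{10841}{42 + i \sqrt{15}}$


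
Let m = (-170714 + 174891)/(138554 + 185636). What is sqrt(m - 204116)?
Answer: I*sqrt(21452417992365970)/324190 ≈ 451.79*I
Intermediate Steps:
m = 4177/324190 ≈ 0.012884
sqrt(m - 204116) = sqrt(4177/324190 - 204116) = sqrt(-66172361863/324190) = I*sqrt(21452417992365970)/324190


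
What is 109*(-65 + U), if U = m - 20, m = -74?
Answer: -17331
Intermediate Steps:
U = -94 (U = -74 - 20 = -94)
109*(-65 + U) = 109*(-65 - 94) = 109*(-159) = -17331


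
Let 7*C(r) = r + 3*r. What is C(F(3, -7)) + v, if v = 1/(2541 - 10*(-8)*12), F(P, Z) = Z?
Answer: -14003/3501 ≈ -3.9997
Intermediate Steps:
v = 1/3501 (v = 1/(2541 + 80*12) = 1/(2541 + 960) = 1/3501 ≈ 0.00028563)
C(r) = 4*r/7 (C(r) = (r + 3*r)/7 = (4*r)/7 = 4*r/7)
C(F(3, -7)) + v = (4/7)*(-7) + 1/3501 = -4 + 1/3501 = -14003/3501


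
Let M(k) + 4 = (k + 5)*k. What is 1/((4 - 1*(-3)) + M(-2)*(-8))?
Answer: 1/87 ≈ 0.011494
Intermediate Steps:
M(k) = -4 + k*(5 + k) (M(k) = -4 + (k + 5)*k = -4 + (5 + k)*k = -4 + k*(5 + k))
1/((4 - 1*(-3)) + M(-2)*(-8)) = 1/((4 - 1*(-3)) + (-4 + (-2)**2 + 5*(-2))*(-8)) = 1/((4 + 3) + (-4 + 4 - 10)*(-8)) = 1/(7 - 10*(-8)) = 1/(7 + 80) = 1/87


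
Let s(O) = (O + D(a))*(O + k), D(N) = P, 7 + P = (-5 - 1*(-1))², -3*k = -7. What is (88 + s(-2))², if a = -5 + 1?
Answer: 73441/9 ≈ 8160.1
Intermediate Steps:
k = 7/3 (k = -⅓*(-7) = 7/3 ≈ 2.3333)
a = -4
P = 9 (P = -7 + (-5 - 1*(-1))² = -7 + (-5 + 1)² = -7 + (-4)² = -7 + 16 = 9)
D(N) = 9
s(O) = (9 + O)*(7/3 + O) (s(O) = (O + 9)*(O + 7/3) = (9 + O)*(7/3 + O))
(88 + s(-2))² = (88 + (21 + (-2)² + (34/3)*(-2)))² = (88 + (21 + 4 - 68/3))² = (88 + 7/3)² = (271/3)² = 73441/9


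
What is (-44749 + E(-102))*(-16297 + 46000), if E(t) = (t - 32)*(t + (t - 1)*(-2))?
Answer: -1743120555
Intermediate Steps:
E(t) = (-32 + t)*(2 - t) (E(t) = (-32 + t)*(t + (-1 + t)*(-2)) = (-32 + t)*(t + (2 - 2*t)) = (-32 + t)*(2 - t))
(-44749 + E(-102))*(-16297 + 46000) = (-44749 + (-64 - 1*(-102)² + 34*(-102)))*(-16297 + 46000) = (-44749 + (-64 - 1*10404 - 3468))*29703 = (-44749 + (-64 - 10404 - 3468))*29703 = (-44749 - 13936)*29703 = -58685*29703 = -1743120555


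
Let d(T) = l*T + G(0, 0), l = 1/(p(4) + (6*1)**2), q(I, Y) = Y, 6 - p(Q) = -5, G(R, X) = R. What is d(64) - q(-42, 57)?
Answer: -2615/47 ≈ -55.638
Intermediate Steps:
p(Q) = 11 (p(Q) = 6 - 1*(-5) = 6 + 5 = 11)
l = 1/47 (l = 1/(11 + (6*1)**2) = 1/(11 + 6**2) = 1/(11 + 36) = 1/47 ≈ 0.021277)
d(T) = T/47 (d(T) = T/47 + 0 = T/47)
d(64) - q(-42, 57) = (1/47)*64 - 1*57 = 64/47 - 57 = -2615/47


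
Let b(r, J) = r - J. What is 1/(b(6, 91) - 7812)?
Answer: -1/7897 ≈ -0.00012663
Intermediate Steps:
1/(b(6, 91) - 7812) = 1/((6 - 1*91) - 7812) = 1/((6 - 91) - 7812) = 1/(-85 - 7812) = 1/(-7897) = -1/7897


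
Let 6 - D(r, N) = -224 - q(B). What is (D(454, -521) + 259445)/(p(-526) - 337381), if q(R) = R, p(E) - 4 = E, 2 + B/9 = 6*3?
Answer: -259819/337903 ≈ -0.76892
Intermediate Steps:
B = 144 (B = -18 + 9*(6*3) = -18 + 9*18 = -18 + 162 = 144)
p(E) = 4 + E
D(r, N) = 374 (D(r, N) = 6 - (-224 - 1*144) = 6 - (-224 - 144) = 6 - 1*(-368) = 6 + 368 = 374)
(D(454, -521) + 259445)/(p(-526) - 337381) = (374 + 259445)/((4 - 526) - 337381) = 259819/(-522 - 337381) = 259819/(-337903) = 259819*(-1/337903) = -259819/337903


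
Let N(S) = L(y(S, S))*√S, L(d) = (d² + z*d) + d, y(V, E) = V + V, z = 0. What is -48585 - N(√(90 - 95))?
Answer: -48585 - I*5^(¾)*√I*(2 + 4*I*√5) ≈ -48559.0 + 16.419*I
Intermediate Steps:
y(V, E) = 2*V
L(d) = d + d² (L(d) = (d² + 0*d) + d = (d² + 0) + d = d² + d = d + d²)
N(S) = 2*S^(3/2)*(1 + 2*S) (N(S) = ((2*S)*(1 + 2*S))*√S = (2*S*(1 + 2*S))*√S = 2*S^(3/2)*(1 + 2*S))
-48585 - N(√(90 - 95)) = -48585 - (√(90 - 95))^(3/2)*(2 + 4*√(90 - 95)) = -48585 - (√(-5))^(3/2)*(2 + 4*√(-5)) = -48585 - (I*√5)^(3/2)*(2 + 4*(I*√5)) = -48585 - 5^(¾)*I^(3/2)*(2 + 4*I*√5)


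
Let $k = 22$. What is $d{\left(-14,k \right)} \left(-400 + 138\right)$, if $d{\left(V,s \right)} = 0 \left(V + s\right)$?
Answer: $0$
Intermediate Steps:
$d{\left(V,s \right)} = 0$
$d{\left(-14,k \right)} \left(-400 + 138\right) = 0 \left(-400 + 138\right) = 0 \left(-262\right) = 0$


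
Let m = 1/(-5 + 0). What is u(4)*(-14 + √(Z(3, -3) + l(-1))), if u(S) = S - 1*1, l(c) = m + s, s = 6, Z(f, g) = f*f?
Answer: -42 + 3*√370/5 ≈ -30.459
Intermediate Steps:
Z(f, g) = f²
m = -⅕ (m = 1/(-5) = -⅕ ≈ -0.20000)
l(c) = 29/5 (l(c) = -⅕ + 6 = 29/5)
u(S) = -1 + S (u(S) = S - 1 = -1 + S)
u(4)*(-14 + √(Z(3, -3) + l(-1))) = (-1 + 4)*(-14 + √(3² + 29/5)) = 3*(-14 + √(9 + 29/5)) = 3*(-14 + √(74/5)) = 3*(-14 + √370/5) = -42 + 3*√370/5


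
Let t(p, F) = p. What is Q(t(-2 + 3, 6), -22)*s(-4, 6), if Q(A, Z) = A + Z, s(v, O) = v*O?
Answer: 504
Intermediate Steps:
s(v, O) = O*v
Q(t(-2 + 3, 6), -22)*s(-4, 6) = ((-2 + 3) - 22)*(6*(-4)) = (1 - 22)*(-24) = -21*(-24) = 504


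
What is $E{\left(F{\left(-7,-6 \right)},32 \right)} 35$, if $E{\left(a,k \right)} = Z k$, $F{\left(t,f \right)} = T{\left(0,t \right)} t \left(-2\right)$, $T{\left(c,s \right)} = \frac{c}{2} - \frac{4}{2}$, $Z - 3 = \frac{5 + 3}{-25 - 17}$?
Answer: $\frac{9440}{3} \approx 3146.7$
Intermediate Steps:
$Z = \frac{59}{21}$ ($Z = 3 + \frac{5 + 3}{-25 - 17} = 3 + \frac{8}{-42} = 3 + 8 \left(- \frac{1}{42}\right) = 3 - \frac{4}{21} = \frac{59}{21} \approx 2.8095$)
$T{\left(c,s \right)} = -2 + \frac{c}{2}$ ($T{\left(c,s \right)} = c \frac{1}{2} - 2 = \frac{c}{2} - 2 = -2 + \frac{c}{2}$)
$F{\left(t,f \right)} = 4 t$ ($F{\left(t,f \right)} = \left(-2 + \frac{1}{2} \cdot 0\right) t \left(-2\right) = \left(-2 + 0\right) t \left(-2\right) = - 2 t \left(-2\right) = 4 t$)
$E{\left(a,k \right)} = \frac{59 k}{21}$
$E{\left(F{\left(-7,-6 \right)},32 \right)} 35 = \frac{59}{21} \cdot 32 \cdot 35 = \frac{1888}{21} \cdot 35 = \frac{9440}{3}$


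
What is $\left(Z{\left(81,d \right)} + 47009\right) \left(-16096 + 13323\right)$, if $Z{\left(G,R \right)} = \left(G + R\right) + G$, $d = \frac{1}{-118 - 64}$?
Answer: $- \frac{23806540533}{182} \approx -1.3081 \cdot 10^{8}$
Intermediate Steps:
$d = - \frac{1}{182}$ ($d = \frac{1}{-182} = - \frac{1}{182} \approx -0.0054945$)
$Z{\left(G,R \right)} = R + 2 G$
$\left(Z{\left(81,d \right)} + 47009\right) \left(-16096 + 13323\right) = \left(\left(- \frac{1}{182} + 2 \cdot 81\right) + 47009\right) \left(-16096 + 13323\right) = \left(\left(- \frac{1}{182} + 162\right) + 47009\right) \left(-2773\right) = \left(\frac{29483}{182} + 47009\right) \left(-2773\right) = \frac{8585121}{182} \left(-2773\right) = - \frac{23806540533}{182}$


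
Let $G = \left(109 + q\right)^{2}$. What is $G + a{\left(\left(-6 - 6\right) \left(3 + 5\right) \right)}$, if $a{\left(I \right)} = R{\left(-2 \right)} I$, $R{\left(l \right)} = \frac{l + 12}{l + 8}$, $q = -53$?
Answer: $2976$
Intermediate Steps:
$R{\left(l \right)} = \frac{12 + l}{8 + l}$
$a{\left(I \right)} = \frac{5 I}{3}$ ($a{\left(I \right)} = \frac{12 - 2}{8 - 2} I = \frac{1}{6} \cdot 10 I = \frac{5 I}{3}$)
$G = 3136$ ($G = \left(109 - 53\right)^{2} = 56^{2} = 3136$)
$G + a{\left(\left(-6 - 6\right) \left(3 + 5\right) \right)} = 3136 + \frac{5 \left(-6 - 6\right) \left(3 + 5\right)}{3} = 3136 + \frac{5 \left(\left(-12\right) 8\right)}{3} = 3136 + \frac{5}{3} \left(-96\right) = 3136 - 160 = 2976$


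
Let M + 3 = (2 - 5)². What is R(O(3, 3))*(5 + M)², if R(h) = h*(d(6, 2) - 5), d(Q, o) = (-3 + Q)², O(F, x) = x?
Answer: 1452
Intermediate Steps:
R(h) = 4*h (R(h) = h*((-3 + 6)² - 5) = h*(3² - 5) = h*(9 - 5) = h*4 = 4*h)
M = 6 (M = -3 + (2 - 5)² = -3 + (-3)² = -3 + 9 = 6)
R(O(3, 3))*(5 + M)² = (4*3)*(5 + 6)² = 12*11² = 12*121 = 1452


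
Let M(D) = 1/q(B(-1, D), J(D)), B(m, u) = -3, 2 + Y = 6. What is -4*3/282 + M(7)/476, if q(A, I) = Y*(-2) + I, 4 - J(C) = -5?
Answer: -905/22372 ≈ -0.040452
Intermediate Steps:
Y = 4 (Y = -2 + 6 = 4)
J(C) = 9 (J(C) = 4 - 1*(-5) = 4 + 5 = 9)
q(A, I) = -8 + I (q(A, I) = 4*(-2) + I = -8 + I)
M(D) = 1 (M(D) = 1/(-8 + 9) = 1/1 = 1)
-4*3/282 + M(7)/476 = -4*3/282 + 1/476 = -12*1/282 + 1*(1/476) = -2/47 + 1/476 = -905/22372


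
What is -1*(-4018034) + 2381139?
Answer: 6399173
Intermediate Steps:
-1*(-4018034) + 2381139 = 4018034 + 2381139 = 6399173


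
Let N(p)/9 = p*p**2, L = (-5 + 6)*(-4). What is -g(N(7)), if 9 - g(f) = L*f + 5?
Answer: -12352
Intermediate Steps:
L = -4 (L = 1*(-4) = -4)
N(p) = 9*p**3 (N(p) = 9*(p*p**2) = 9*p**3)
g(f) = 4 + 4*f (g(f) = 9 - (-4*f + 5) = 9 - (5 - 4*f) = 9 + (-5 + 4*f) = 4 + 4*f)
-g(N(7)) = -(4 + 4*(9*7**3)) = -(4 + 4*(9*343)) = -(4 + 4*3087) = -(4 + 12348) = -1*12352 = -12352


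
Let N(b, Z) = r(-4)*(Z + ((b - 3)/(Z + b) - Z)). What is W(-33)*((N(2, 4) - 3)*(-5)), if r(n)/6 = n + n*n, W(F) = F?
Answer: -2475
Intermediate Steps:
r(n) = 6*n + 6*n² (r(n) = 6*(n + n*n) = 6*(n + n²) = 6*n + 6*n²)
N(b, Z) = 72*(-3 + b)/(Z + b) (N(b, Z) = (6*(-4)*(1 - 4))*(Z + ((b - 3)/(Z + b) - Z)) = (6*(-4)*(-3))*(Z + ((-3 + b)/(Z + b) - Z)) = 72*(Z + ((-3 + b)/(Z + b) - Z)) = 72*(Z + (-Z + (-3 + b)/(Z + b))) = 72*((-3 + b)/(Z + b)) = 72*(-3 + b)/(Z + b))
W(-33)*((N(2, 4) - 3)*(-5)) = -33*(72*(-3 + 2)/(4 + 2) - 3)*(-5) = -33*(72*(-1)/6 - 3)*(-5) = -33*(72*(⅙)*(-1) - 3)*(-5) = -33*(-12 - 3)*(-5) = -(-495)*(-5) = -33*75 = -2475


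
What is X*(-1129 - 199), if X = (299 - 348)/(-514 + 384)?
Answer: -32536/65 ≈ -500.55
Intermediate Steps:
X = 49/130 (X = -49/(-130) = -49*(-1/130) = 49/130 ≈ 0.37692)
X*(-1129 - 199) = 49*(-1129 - 199)/130 = (49/130)*(-1328) = -32536/65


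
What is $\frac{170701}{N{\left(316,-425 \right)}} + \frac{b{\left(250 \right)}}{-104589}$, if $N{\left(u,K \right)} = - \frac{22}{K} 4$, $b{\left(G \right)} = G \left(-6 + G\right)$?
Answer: $\frac{7587709559825}{9203832} \approx 8.2441 \cdot 10^{5}$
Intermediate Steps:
$N{\left(u,K \right)} = - \frac{88}{K}$
$\frac{170701}{N{\left(316,-425 \right)}} + \frac{b{\left(250 \right)}}{-104589} = \frac{170701}{\left(-88\right) \frac{1}{-425}} + \frac{250 \left(-6 + 250\right)}{-104589} = \frac{170701}{\left(-88\right) \left(- \frac{1}{425}\right)} + 250 \cdot 244 \left(- \frac{1}{104589}\right) = \frac{170701}{\frac{88}{425}} + 61000 \left(- \frac{1}{104589}\right) = 170701 \cdot \frac{425}{88} - \frac{61000}{104589} = \frac{72547925}{88} - \frac{61000}{104589} = \frac{7587709559825}{9203832}$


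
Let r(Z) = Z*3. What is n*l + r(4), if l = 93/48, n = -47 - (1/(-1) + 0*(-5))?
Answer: -617/8 ≈ -77.125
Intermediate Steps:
n = -46 (n = -47 - (-1 + 0) = -47 - 1*(-1) = -47 + 1 = -46)
r(Z) = 3*Z
l = 31/16 (l = 93*(1/48) = 31/16 ≈ 1.9375)
n*l + r(4) = -46*31/16 + 3*4 = -713/8 + 12 = -617/8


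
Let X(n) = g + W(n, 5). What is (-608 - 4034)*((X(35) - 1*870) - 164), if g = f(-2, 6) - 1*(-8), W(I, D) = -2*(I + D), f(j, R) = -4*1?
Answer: 5152620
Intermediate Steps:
f(j, R) = -4
W(I, D) = -2*D - 2*I (W(I, D) = -2*(D + I) = -2*D - 2*I)
g = 4 (g = -4 - 1*(-8) = -4 + 8 = 4)
X(n) = -6 - 2*n (X(n) = 4 + (-2*5 - 2*n) = 4 + (-10 - 2*n) = -6 - 2*n)
(-608 - 4034)*((X(35) - 1*870) - 164) = (-608 - 4034)*(((-6 - 2*35) - 1*870) - 164) = -4642*(((-6 - 70) - 870) - 164) = -4642*((-76 - 870) - 164) = -4642*(-946 - 164) = -4642*(-1110) = 5152620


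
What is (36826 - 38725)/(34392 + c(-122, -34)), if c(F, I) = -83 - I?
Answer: -1899/34343 ≈ -0.055295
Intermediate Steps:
(36826 - 38725)/(34392 + c(-122, -34)) = (36826 - 38725)/(34392 + (-83 - 1*(-34))) = -1899/(34392 + (-83 + 34)) = -1899/(34392 - 49) = -1899/34343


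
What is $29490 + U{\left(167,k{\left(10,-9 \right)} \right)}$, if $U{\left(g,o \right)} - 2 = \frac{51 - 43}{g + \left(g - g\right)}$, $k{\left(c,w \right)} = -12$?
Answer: $\frac{4925172}{167} \approx 29492.0$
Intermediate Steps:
$U{\left(g,o \right)} = 2 + \frac{8}{g}$ ($U{\left(g,o \right)} = 2 + \frac{51 - 43}{g + \left(g - g\right)} = 2 + \frac{8}{g + 0} = 2 + \frac{8}{g}$)
$29490 + U{\left(167,k{\left(10,-9 \right)} \right)} = 29490 + \left(2 + \frac{8}{167}\right) = 29490 + \frac{342}{167} = \frac{4925172}{167}$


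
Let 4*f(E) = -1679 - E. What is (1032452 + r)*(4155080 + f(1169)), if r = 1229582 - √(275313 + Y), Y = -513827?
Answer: 9397321664512 - 4154368*I*√238514 ≈ 9.3973e+12 - 2.0289e+9*I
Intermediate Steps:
f(E) = -1679/4 - E/4 (f(E) = (-1679 - E)/4 = -1679/4 - E/4)
r = 1229582 - I*√238514 (r = 1229582 - √(275313 - 513827) = 1229582 - √(-238514) = 1229582 - I*√238514 ≈ 1.2296e+6 - 488.38*I)
(1032452 + r)*(4155080 + f(1169)) = (1032452 + (1229582 - I*√238514))*(4155080 + (-1679/4 - ¼*1169)) = (2262034 - I*√238514)*(4155080 + (-1679/4 - 1169/4)) = (2262034 - I*√238514)*(4155080 - 712) = (2262034 - I*√238514)*4154368 = 9397321664512 - 4154368*I*√238514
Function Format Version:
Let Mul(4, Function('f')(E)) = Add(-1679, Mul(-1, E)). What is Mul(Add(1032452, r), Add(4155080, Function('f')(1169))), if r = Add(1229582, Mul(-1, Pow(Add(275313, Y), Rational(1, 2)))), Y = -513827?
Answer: Add(9397321664512, Mul(-4154368, I, Pow(238514, Rational(1, 2)))) ≈ Add(9.3973e+12, Mul(-2.0289e+9, I))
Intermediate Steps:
Function('f')(E) = Add(Rational(-1679, 4), Mul(Rational(-1, 4), E)) (Function('f')(E) = Mul(Rational(1, 4), Add(-1679, Mul(-1, E))) = Add(Rational(-1679, 4), Mul(Rational(-1, 4), E)))
r = Add(1229582, Mul(-1, I, Pow(238514, Rational(1, 2)))) (r = Add(1229582, Mul(-1, Pow(Add(275313, -513827), Rational(1, 2)))) = Add(1229582, Mul(-1, Pow(-238514, Rational(1, 2)))) = Add(1229582, Mul(-1, Mul(I, Pow(238514, Rational(1, 2))))) = Add(1229582, Mul(-1, I, Pow(238514, Rational(1, 2)))) ≈ Add(1.2296e+6, Mul(-488.38, I)))
Mul(Add(1032452, r), Add(4155080, Function('f')(1169))) = Mul(Add(1032452, Add(1229582, Mul(-1, I, Pow(238514, Rational(1, 2))))), Add(4155080, Add(Rational(-1679, 4), Mul(Rational(-1, 4), 1169)))) = Mul(Add(2262034, Mul(-1, I, Pow(238514, Rational(1, 2)))), Add(4155080, Add(Rational(-1679, 4), Rational(-1169, 4)))) = Mul(Add(2262034, Mul(-1, I, Pow(238514, Rational(1, 2)))), Add(4155080, -712)) = Mul(Add(2262034, Mul(-1, I, Pow(238514, Rational(1, 2)))), 4154368) = Add(9397321664512, Mul(-4154368, I, Pow(238514, Rational(1, 2))))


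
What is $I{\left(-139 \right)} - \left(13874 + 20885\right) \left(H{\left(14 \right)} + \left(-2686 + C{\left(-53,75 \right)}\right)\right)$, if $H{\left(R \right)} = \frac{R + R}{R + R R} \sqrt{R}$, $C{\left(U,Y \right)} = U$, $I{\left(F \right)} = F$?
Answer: $95204762 - \frac{69518 \sqrt{14}}{15} \approx 9.5187 \cdot 10^{7}$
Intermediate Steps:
$H{\left(R \right)} = \frac{2 R^{\frac{3}{2}}}{R + R^{2}}$ ($H{\left(R \right)} = \frac{2 R}{R + R^{2}} \sqrt{R} = \frac{2 R^{\frac{3}{2}}}{R + R^{2}}$)
$I{\left(-139 \right)} - \left(13874 + 20885\right) \left(H{\left(14 \right)} + \left(-2686 + C{\left(-53,75 \right)}\right)\right) = -139 - \left(13874 + 20885\right) \left(\frac{2 \sqrt{14}}{1 + 14} - 2739\right) = -139 - 34759 \left(\frac{2 \sqrt{14}}{15} - 2739\right) = -139 - 34759 \left(-2739 + \frac{2 \sqrt{14}}{15}\right) = -139 - \left(-95204901 + \frac{69518 \sqrt{14}}{15}\right) = -139 + \left(95204901 - \frac{69518 \sqrt{14}}{15}\right) = 95204762 - \frac{69518 \sqrt{14}}{15}$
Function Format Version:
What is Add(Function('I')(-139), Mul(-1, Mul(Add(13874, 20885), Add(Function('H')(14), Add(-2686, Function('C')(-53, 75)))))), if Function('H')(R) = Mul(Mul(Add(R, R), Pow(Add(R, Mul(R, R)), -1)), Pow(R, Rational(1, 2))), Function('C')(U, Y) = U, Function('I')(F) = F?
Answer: Add(95204762, Mul(Rational(-69518, 15), Pow(14, Rational(1, 2)))) ≈ 9.5187e+7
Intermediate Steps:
Function('H')(R) = Mul(2, Pow(R, Rational(3, 2)), Pow(Add(R, Pow(R, 2)), -1)) (Function('H')(R) = Mul(Mul(Mul(2, R), Pow(Add(R, Pow(R, 2)), -1)), Pow(R, Rational(1, 2))) = Mul(Mul(2, R, Pow(Add(R, Pow(R, 2)), -1)), Pow(R, Rational(1, 2))) = Mul(2, Pow(R, Rational(3, 2)), Pow(Add(R, Pow(R, 2)), -1)))
Add(Function('I')(-139), Mul(-1, Mul(Add(13874, 20885), Add(Function('H')(14), Add(-2686, Function('C')(-53, 75)))))) = Add(-139, Mul(-1, Mul(Add(13874, 20885), Add(Mul(2, Pow(14, Rational(1, 2)), Pow(Add(1, 14), -1)), Add(-2686, -53))))) = Add(-139, Mul(-1, Mul(34759, Add(Mul(2, Pow(14, Rational(1, 2)), Pow(15, -1)), -2739)))) = Add(-139, Mul(-1, Mul(34759, Add(Mul(2, Pow(14, Rational(1, 2)), Rational(1, 15)), -2739)))) = Add(-139, Mul(-1, Mul(34759, Add(Mul(Rational(2, 15), Pow(14, Rational(1, 2))), -2739)))) = Add(-139, Mul(-1, Mul(34759, Add(-2739, Mul(Rational(2, 15), Pow(14, Rational(1, 2))))))) = Add(-139, Mul(-1, Add(-95204901, Mul(Rational(69518, 15), Pow(14, Rational(1, 2)))))) = Add(-139, Add(95204901, Mul(Rational(-69518, 15), Pow(14, Rational(1, 2))))) = Add(95204762, Mul(Rational(-69518, 15), Pow(14, Rational(1, 2))))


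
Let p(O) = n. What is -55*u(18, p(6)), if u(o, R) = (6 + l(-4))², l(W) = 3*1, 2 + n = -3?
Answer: -4455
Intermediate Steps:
n = -5 (n = -2 - 3 = -5)
p(O) = -5
l(W) = 3
u(o, R) = 81 (u(o, R) = (6 + 3)² = 9² = 81)
-55*u(18, p(6)) = -55*81 = -4455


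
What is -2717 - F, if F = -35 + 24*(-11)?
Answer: -2418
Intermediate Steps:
F = -299 (F = -35 - 264 = -299)
-2717 - F = -2717 - 1*(-299) = -2717 + 299 = -2418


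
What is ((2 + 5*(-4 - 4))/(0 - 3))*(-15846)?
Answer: -200716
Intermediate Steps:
((2 + 5*(-4 - 4))/(0 - 3))*(-15846) = ((2 + 5*(-8))/(-3))*(-15846) = ((2 - 40)*(-⅓))*(-15846) = -38*(-⅓)*(-15846) = (38/3)*(-15846) = -200716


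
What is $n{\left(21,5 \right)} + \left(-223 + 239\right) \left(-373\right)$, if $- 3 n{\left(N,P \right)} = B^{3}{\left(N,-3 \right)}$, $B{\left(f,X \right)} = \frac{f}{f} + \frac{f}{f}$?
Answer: $- \frac{17912}{3} \approx -5970.7$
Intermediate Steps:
$B{\left(f,X \right)} = 2$ ($B{\left(f,X \right)} = 1 + 1 = 2$)
$n{\left(N,P \right)} = - \frac{8}{3}$ ($n{\left(N,P \right)} = - \frac{2^{3}}{3} = \left(- \frac{1}{3}\right) 8 = - \frac{8}{3}$)
$n{\left(21,5 \right)} + \left(-223 + 239\right) \left(-373\right) = - \frac{8}{3} + \left(-223 + 239\right) \left(-373\right) = - \frac{8}{3} + 16 \left(-373\right) = - \frac{8}{3} - 5968 = - \frac{17912}{3}$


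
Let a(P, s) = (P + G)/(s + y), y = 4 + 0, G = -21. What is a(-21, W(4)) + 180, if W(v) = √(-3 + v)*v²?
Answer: 1779/10 ≈ 177.90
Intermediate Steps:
W(v) = v²*√(-3 + v)
y = 4
a(P, s) = (-21 + P)/(4 + s) (a(P, s) = (P - 21)/(s + 4) = (-21 + P)/(4 + s))
a(-21, W(4)) + 180 = (-21 - 21)/(4 + 4²*√(-3 + 4)) + 180 = -42/(4 + 16*√1) + 180 = -42/(4 + 16*1) + 180 = -42/(4 + 16) + 180 = -42/20 + 180 = (1/20)*(-42) + 180 = -21/10 + 180 = 1779/10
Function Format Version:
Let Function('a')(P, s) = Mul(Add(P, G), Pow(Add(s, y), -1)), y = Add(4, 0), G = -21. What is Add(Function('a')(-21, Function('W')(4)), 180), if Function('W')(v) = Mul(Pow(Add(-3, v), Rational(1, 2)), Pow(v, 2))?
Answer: Rational(1779, 10) ≈ 177.90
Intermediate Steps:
Function('W')(v) = Mul(Pow(v, 2), Pow(Add(-3, v), Rational(1, 2)))
y = 4
Function('a')(P, s) = Mul(Pow(Add(4, s), -1), Add(-21, P)) (Function('a')(P, s) = Mul(Add(P, -21), Pow(Add(s, 4), -1)) = Mul(Add(-21, P), Pow(Add(4, s), -1)) = Mul(Pow(Add(4, s), -1), Add(-21, P)))
Add(Function('a')(-21, Function('W')(4)), 180) = Add(Mul(Pow(Add(4, Mul(Pow(4, 2), Pow(Add(-3, 4), Rational(1, 2)))), -1), Add(-21, -21)), 180) = Add(Mul(Pow(Add(4, Mul(16, Pow(1, Rational(1, 2)))), -1), -42), 180) = Add(Mul(Pow(Add(4, Mul(16, 1)), -1), -42), 180) = Add(Mul(Pow(Add(4, 16), -1), -42), 180) = Add(Mul(Pow(20, -1), -42), 180) = Add(Mul(Rational(1, 20), -42), 180) = Add(Rational(-21, 10), 180) = Rational(1779, 10)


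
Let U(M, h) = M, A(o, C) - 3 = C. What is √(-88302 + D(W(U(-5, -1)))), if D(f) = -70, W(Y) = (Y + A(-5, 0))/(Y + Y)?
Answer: 2*I*√22093 ≈ 297.27*I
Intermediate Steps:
A(o, C) = 3 + C
W(Y) = (3 + Y)/(2*Y) (W(Y) = (Y + (3 + 0))/(Y + Y) = (Y + 3)/((2*Y)) = (3 + Y)*(1/(2*Y)) = (3 + Y)/(2*Y))
√(-88302 + D(W(U(-5, -1)))) = √(-88302 - 70) = √(-88372) = 2*I*√22093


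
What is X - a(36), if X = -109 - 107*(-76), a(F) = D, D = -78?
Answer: 8101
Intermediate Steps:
a(F) = -78
X = 8023 (X = -109 + 8132 = 8023)
X - a(36) = 8023 - 1*(-78) = 8023 + 78 = 8101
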